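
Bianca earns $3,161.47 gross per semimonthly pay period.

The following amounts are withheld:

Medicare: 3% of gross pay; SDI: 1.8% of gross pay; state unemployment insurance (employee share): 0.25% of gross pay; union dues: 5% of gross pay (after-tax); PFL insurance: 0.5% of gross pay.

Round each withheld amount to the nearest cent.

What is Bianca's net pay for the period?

Medicare: $3,161.47 × 0.03 = $94.84
PFL insurance: $3,161.47 × 0.005 = $15.81
State unemployment insurance (employee share): $3,161.47 × 0.0025 = $7.90
SDI: $3,161.47 × 0.018 = $56.91
Union dues: $3,161.47 × 0.05 = $158.07
Total deductions = $94.84 + $15.81 + $7.90 + $56.91 + $158.07 = $333.53
Net pay = $3,161.47 − $333.53 = $2,827.94

$2,827.94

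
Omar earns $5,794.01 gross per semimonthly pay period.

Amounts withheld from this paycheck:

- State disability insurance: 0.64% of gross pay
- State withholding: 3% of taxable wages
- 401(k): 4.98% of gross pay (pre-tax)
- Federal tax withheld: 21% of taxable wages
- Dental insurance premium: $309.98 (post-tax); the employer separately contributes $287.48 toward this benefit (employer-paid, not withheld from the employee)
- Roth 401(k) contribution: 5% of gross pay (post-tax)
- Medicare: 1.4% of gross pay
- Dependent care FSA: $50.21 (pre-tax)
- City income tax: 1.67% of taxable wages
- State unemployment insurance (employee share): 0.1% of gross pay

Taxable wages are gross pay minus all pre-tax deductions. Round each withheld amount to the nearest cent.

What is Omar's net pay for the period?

401(k): $5,794.01 × 0.0498 = $288.54
Dependent care FSA: $50.21
Pre-tax total = $288.54 + $50.21 = $338.75
Taxable wages = $5,794.01 − $338.75 = $5,455.26
State withholding: $5,455.26 × 0.03 = $163.66
Federal tax withheld: $5,455.26 × 0.21 = $1,145.60
City income tax: $5,455.26 × 0.0167 = $91.10
State disability insurance: $5,794.01 × 0.0064 = $37.08
State unemployment insurance (employee share): $5,794.01 × 0.001 = $5.79
Medicare: $5,794.01 × 0.014 = $81.12
Roth 401(k) contribution: $5,794.01 × 0.05 = $289.70
Dental insurance premium: $309.98
(Employer's $287.48 toward dental insurance premium is not withheld from the employee.)
Total deductions = $288.54 + $50.21 + $163.66 + $1,145.60 + $91.10 + $37.08 + $5.79 + $81.12 + $289.70 + $309.98 = $2,462.78
Net pay = $5,794.01 − $2,462.78 = $3,331.23

$3,331.23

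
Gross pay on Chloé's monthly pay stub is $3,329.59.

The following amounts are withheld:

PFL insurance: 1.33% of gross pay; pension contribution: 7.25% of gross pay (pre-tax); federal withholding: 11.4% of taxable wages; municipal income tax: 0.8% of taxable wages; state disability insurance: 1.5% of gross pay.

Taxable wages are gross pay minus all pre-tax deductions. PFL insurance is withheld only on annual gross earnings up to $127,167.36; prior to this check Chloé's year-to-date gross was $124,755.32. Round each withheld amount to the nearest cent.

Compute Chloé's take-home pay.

Pension contribution: $3,329.59 × 0.0725 = $241.40
Taxable wages = $3,329.59 − $241.40 = $3,088.19
Municipal income tax: $3,088.19 × 0.008 = $24.71
Federal withholding: $3,088.19 × 0.114 = $352.05
State disability insurance: $3,329.59 × 0.015 = $49.94
PFL insurance: only $127,167.36 − $124,755.32 = $2,412.04 of this check is subject → $2,412.04 × 0.0133 = $32.08
Total deductions = $241.40 + $24.71 + $352.05 + $49.94 + $32.08 = $700.18
Net pay = $3,329.59 − $700.18 = $2,629.41

$2,629.41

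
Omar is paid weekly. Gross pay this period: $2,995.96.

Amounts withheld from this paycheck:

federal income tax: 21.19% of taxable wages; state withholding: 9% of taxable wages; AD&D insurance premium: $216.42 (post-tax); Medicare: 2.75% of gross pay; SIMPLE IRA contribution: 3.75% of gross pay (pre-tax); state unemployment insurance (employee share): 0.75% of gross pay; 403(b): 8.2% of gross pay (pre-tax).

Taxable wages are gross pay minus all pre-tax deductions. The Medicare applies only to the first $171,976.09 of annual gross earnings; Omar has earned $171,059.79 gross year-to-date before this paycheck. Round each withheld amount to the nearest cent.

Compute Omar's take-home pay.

$1,577.46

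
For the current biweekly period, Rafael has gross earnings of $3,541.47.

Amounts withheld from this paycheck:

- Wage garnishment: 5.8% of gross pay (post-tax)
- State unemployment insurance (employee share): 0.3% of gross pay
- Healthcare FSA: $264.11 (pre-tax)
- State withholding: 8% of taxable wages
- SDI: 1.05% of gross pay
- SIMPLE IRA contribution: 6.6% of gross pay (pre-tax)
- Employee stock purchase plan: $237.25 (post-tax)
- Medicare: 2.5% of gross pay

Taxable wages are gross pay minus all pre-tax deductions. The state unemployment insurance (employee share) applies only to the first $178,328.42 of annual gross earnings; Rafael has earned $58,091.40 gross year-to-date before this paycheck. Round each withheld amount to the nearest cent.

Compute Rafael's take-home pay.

$2,221.12

SIMPLE IRA contribution: $3,541.47 × 0.066 = $233.74
Healthcare FSA: $264.11
Pre-tax total = $233.74 + $264.11 = $497.85
Taxable wages = $3,541.47 − $497.85 = $3,043.62
State withholding: $3,043.62 × 0.08 = $243.49
Medicare: $3,541.47 × 0.025 = $88.54
State unemployment insurance (employee share): cap not yet reached, full $3,541.47 is subject → $3,541.47 × 0.003 = $10.62
SDI: $3,541.47 × 0.0105 = $37.19
Wage garnishment: $3,541.47 × 0.058 = $205.41
Employee stock purchase plan: $237.25
Total deductions = $233.74 + $264.11 + $243.49 + $88.54 + $10.62 + $37.19 + $205.41 + $237.25 = $1,320.35
Net pay = $3,541.47 − $1,320.35 = $2,221.12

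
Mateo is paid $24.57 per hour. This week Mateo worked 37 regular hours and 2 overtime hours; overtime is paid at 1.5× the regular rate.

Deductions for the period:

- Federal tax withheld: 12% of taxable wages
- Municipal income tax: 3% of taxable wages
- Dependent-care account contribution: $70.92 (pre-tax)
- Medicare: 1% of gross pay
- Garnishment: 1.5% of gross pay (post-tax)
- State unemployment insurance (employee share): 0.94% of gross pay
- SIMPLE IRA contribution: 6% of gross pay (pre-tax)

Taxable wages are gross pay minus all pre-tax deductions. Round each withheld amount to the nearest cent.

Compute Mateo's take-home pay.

Regular pay: 37 × $24.57 = $909.09
Overtime pay: 2 × $24.57 × 1.5 = $73.71
Gross pay = $909.09 + $73.71 = $982.80
Dependent-care account contribution: $70.92
SIMPLE IRA contribution: $982.80 × 0.06 = $58.97
Pre-tax total = $70.92 + $58.97 = $129.89
Taxable wages = $982.80 − $129.89 = $852.91
Federal tax withheld: $852.91 × 0.12 = $102.35
Municipal income tax: $852.91 × 0.03 = $25.59
Medicare: $982.80 × 0.01 = $9.83
State unemployment insurance (employee share): $982.80 × 0.0094 = $9.24
Garnishment: $982.80 × 0.015 = $14.74
Total deductions = $70.92 + $58.97 + $102.35 + $25.59 + $9.83 + $9.24 + $14.74 = $291.64
Net pay = $982.80 − $291.64 = $691.16

$691.16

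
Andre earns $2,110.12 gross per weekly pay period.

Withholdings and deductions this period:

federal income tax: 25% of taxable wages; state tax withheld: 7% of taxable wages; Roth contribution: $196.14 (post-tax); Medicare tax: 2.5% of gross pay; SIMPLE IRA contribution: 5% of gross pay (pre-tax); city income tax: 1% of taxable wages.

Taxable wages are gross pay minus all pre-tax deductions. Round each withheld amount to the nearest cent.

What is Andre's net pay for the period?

SIMPLE IRA contribution: $2,110.12 × 0.05 = $105.51
Taxable wages = $2,110.12 − $105.51 = $2,004.61
State tax withheld: $2,004.61 × 0.07 = $140.32
Federal income tax: $2,004.61 × 0.25 = $501.15
City income tax: $2,004.61 × 0.01 = $20.05
Medicare tax: $2,110.12 × 0.025 = $52.75
Roth contribution: $196.14
Total deductions = $105.51 + $140.32 + $501.15 + $20.05 + $52.75 + $196.14 = $1,015.92
Net pay = $2,110.12 − $1,015.92 = $1,094.20

$1,094.20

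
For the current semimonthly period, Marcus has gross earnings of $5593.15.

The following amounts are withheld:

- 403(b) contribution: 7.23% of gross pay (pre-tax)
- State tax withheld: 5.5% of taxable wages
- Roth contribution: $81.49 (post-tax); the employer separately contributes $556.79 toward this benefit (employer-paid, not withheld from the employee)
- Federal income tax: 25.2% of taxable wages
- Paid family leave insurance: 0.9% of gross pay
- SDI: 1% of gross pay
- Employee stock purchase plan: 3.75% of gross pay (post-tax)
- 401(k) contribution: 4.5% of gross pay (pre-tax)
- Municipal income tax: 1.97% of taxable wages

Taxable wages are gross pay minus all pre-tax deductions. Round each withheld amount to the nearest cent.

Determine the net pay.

403(b) contribution: $5593.15 × 0.0723 = $404.38
401(k) contribution: $5593.15 × 0.045 = $251.69
Pre-tax total = $404.38 + $251.69 = $656.07
Taxable wages = $5593.15 − $656.07 = $4937.08
Municipal income tax: $4937.08 × 0.0197 = $97.26
Federal income tax: $4937.08 × 0.252 = $1244.14
State tax withheld: $4937.08 × 0.055 = $271.54
SDI: $5593.15 × 0.01 = $55.93
Paid family leave insurance: $5593.15 × 0.009 = $50.34
Employee stock purchase plan: $5593.15 × 0.0375 = $209.74
Roth contribution: $81.49
(Employer's $556.79 toward Roth contribution is not withheld from the employee.)
Total deductions = $404.38 + $251.69 + $97.26 + $1244.14 + $271.54 + $55.93 + $50.34 + $209.74 + $81.49 = $2666.51
Net pay = $5593.15 − $2666.51 = $2926.64

$2926.64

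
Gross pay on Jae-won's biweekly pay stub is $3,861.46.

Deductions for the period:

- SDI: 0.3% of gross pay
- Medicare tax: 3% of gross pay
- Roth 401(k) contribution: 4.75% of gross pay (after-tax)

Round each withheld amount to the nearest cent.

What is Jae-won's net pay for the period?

SDI: $3,861.46 × 0.003 = $11.58
Medicare tax: $3,861.46 × 0.03 = $115.84
Roth 401(k) contribution: $3,861.46 × 0.0475 = $183.42
Total deductions = $11.58 + $115.84 + $183.42 = $310.84
Net pay = $3,861.46 − $310.84 = $3,550.62

$3,550.62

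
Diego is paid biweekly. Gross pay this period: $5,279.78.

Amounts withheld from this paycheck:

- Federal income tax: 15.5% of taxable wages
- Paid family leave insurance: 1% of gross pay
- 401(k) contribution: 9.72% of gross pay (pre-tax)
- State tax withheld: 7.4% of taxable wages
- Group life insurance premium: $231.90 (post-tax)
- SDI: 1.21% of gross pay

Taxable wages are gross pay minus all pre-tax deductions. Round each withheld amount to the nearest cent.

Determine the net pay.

$3,326.45

401(k) contribution: $5,279.78 × 0.0972 = $513.19
Taxable wages = $5,279.78 − $513.19 = $4,766.59
Federal income tax: $4,766.59 × 0.155 = $738.82
State tax withheld: $4,766.59 × 0.074 = $352.73
SDI: $5,279.78 × 0.0121 = $63.89
Paid family leave insurance: $5,279.78 × 0.01 = $52.80
Group life insurance premium: $231.90
Total deductions = $513.19 + $738.82 + $352.73 + $63.89 + $52.80 + $231.90 = $1,953.33
Net pay = $5,279.78 − $1,953.33 = $3,326.45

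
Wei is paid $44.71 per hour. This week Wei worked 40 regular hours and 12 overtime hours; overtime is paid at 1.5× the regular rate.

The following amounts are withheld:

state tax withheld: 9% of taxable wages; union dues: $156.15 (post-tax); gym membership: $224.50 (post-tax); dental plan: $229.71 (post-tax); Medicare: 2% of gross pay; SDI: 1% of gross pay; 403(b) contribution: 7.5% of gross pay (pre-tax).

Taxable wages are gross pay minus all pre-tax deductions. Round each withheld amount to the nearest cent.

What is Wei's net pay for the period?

Regular pay: 40 × $44.71 = $1,788.40
Overtime pay: 12 × $44.71 × 1.5 = $804.78
Gross pay = $1,788.40 + $804.78 = $2,593.18
403(b) contribution: $2,593.18 × 0.075 = $194.49
Taxable wages = $2,593.18 − $194.49 = $2,398.69
State tax withheld: $2,398.69 × 0.09 = $215.88
Medicare: $2,593.18 × 0.02 = $51.86
SDI: $2,593.18 × 0.01 = $25.93
Dental plan: $229.71
Gym membership: $224.50
Union dues: $156.15
Total deductions = $194.49 + $215.88 + $51.86 + $25.93 + $229.71 + $224.50 + $156.15 = $1,098.52
Net pay = $2,593.18 − $1,098.52 = $1,494.66

$1,494.66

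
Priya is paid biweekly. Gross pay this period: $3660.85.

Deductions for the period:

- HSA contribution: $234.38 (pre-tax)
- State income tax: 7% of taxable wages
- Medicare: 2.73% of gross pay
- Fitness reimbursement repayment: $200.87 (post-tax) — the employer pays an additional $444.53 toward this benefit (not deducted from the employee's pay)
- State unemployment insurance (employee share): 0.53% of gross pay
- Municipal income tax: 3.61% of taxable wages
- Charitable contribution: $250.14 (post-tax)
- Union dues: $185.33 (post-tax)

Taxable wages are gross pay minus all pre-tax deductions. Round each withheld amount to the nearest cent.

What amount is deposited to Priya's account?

HSA contribution: $234.38
Taxable wages = $3660.85 − $234.38 = $3426.47
State income tax: $3426.47 × 0.07 = $239.85
Municipal income tax: $3426.47 × 0.0361 = $123.70
State unemployment insurance (employee share): $3660.85 × 0.0053 = $19.40
Medicare: $3660.85 × 0.0273 = $99.94
Union dues: $185.33
Charitable contribution: $250.14
Fitness reimbursement repayment: $200.87
(Employer's $444.53 toward fitness reimbursement repayment is not withheld from the employee.)
Total deductions = $234.38 + $239.85 + $123.70 + $19.40 + $99.94 + $185.33 + $250.14 + $200.87 = $1353.61
Net pay = $3660.85 − $1353.61 = $2307.24

$2307.24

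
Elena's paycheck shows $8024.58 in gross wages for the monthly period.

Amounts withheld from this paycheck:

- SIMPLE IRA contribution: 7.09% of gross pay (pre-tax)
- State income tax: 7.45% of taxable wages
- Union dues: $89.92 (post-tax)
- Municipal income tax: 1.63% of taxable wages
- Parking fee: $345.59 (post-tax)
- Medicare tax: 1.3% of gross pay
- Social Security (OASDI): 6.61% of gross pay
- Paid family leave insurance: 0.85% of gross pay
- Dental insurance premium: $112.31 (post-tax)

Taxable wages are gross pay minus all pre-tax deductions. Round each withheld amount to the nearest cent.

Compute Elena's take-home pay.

$5527.89

SIMPLE IRA contribution: $8024.58 × 0.0709 = $568.94
Taxable wages = $8024.58 − $568.94 = $7455.64
Municipal income tax: $7455.64 × 0.0163 = $121.53
State income tax: $7455.64 × 0.0745 = $555.45
Paid family leave insurance: $8024.58 × 0.0085 = $68.21
Social Security (OASDI): $8024.58 × 0.0661 = $530.42
Medicare tax: $8024.58 × 0.013 = $104.32
Union dues: $89.92
Parking fee: $345.59
Dental insurance premium: $112.31
Total deductions = $568.94 + $121.53 + $555.45 + $68.21 + $530.42 + $104.32 + $89.92 + $345.59 + $112.31 = $2496.69
Net pay = $8024.58 − $2496.69 = $5527.89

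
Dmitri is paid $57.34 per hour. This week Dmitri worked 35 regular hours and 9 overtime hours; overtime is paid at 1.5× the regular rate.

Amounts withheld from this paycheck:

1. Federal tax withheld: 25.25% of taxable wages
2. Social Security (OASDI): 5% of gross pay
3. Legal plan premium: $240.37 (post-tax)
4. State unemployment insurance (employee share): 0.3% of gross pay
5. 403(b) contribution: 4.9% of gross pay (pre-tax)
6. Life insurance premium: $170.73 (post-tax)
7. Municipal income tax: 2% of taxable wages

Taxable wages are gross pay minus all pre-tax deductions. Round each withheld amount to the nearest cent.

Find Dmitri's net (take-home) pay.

$1,365.55

Regular pay: 35 × $57.34 = $2,006.90
Overtime pay: 9 × $57.34 × 1.5 = $774.09
Gross pay = $2,006.90 + $774.09 = $2,780.99
403(b) contribution: $2,780.99 × 0.049 = $136.27
Taxable wages = $2,780.99 − $136.27 = $2,644.72
Municipal income tax: $2,644.72 × 0.02 = $52.89
Federal tax withheld: $2,644.72 × 0.2525 = $667.79
State unemployment insurance (employee share): $2,780.99 × 0.003 = $8.34
Social Security (OASDI): $2,780.99 × 0.05 = $139.05
Legal plan premium: $240.37
Life insurance premium: $170.73
Total deductions = $136.27 + $52.89 + $667.79 + $8.34 + $139.05 + $240.37 + $170.73 = $1,415.44
Net pay = $2,780.99 − $1,415.44 = $1,365.55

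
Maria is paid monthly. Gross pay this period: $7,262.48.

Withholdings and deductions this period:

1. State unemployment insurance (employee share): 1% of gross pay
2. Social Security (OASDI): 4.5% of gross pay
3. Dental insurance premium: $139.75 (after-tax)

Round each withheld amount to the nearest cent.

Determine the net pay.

$6,723.30

Social Security (OASDI): $7,262.48 × 0.045 = $326.81
State unemployment insurance (employee share): $7,262.48 × 0.01 = $72.62
Dental insurance premium: $139.75
Total deductions = $326.81 + $72.62 + $139.75 = $539.18
Net pay = $7,262.48 − $539.18 = $6,723.30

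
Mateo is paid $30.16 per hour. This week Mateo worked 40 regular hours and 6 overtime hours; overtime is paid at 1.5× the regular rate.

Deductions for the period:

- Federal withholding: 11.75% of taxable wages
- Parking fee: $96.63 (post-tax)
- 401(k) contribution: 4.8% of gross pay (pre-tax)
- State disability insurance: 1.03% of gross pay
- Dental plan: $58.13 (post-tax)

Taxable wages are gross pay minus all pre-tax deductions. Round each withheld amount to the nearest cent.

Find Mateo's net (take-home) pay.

Regular pay: 40 × $30.16 = $1206.40
Overtime pay: 6 × $30.16 × 1.5 = $271.44
Gross pay = $1206.40 + $271.44 = $1477.84
401(k) contribution: $1477.84 × 0.048 = $70.94
Taxable wages = $1477.84 − $70.94 = $1406.90
Federal withholding: $1406.90 × 0.1175 = $165.31
State disability insurance: $1477.84 × 0.0103 = $15.22
Parking fee: $96.63
Dental plan: $58.13
Total deductions = $70.94 + $165.31 + $15.22 + $96.63 + $58.13 = $406.23
Net pay = $1477.84 − $406.23 = $1071.61

$1071.61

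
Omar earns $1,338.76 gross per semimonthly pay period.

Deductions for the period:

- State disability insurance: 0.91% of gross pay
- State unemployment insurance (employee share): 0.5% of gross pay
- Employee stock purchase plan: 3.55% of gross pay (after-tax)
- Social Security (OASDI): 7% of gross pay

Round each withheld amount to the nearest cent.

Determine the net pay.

State disability insurance: $1,338.76 × 0.0091 = $12.18
Social Security (OASDI): $1,338.76 × 0.07 = $93.71
State unemployment insurance (employee share): $1,338.76 × 0.005 = $6.69
Employee stock purchase plan: $1,338.76 × 0.0355 = $47.53
Total deductions = $12.18 + $93.71 + $6.69 + $47.53 = $160.11
Net pay = $1,338.76 − $160.11 = $1,178.65

$1,178.65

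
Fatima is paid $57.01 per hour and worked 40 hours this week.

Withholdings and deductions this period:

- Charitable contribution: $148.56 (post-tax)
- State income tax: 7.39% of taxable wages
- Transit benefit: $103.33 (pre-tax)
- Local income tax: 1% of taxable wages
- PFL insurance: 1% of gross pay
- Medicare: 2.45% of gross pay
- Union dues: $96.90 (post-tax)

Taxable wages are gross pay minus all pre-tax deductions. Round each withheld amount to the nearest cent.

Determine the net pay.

$1670.28

Gross pay: 40 × $57.01 = $2280.40
Transit benefit: $103.33
Taxable wages = $2280.40 − $103.33 = $2177.07
Local income tax: $2177.07 × 0.01 = $21.77
State income tax: $2177.07 × 0.0739 = $160.89
PFL insurance: $2280.40 × 0.01 = $22.80
Medicare: $2280.40 × 0.0245 = $55.87
Union dues: $96.90
Charitable contribution: $148.56
Total deductions = $103.33 + $21.77 + $160.89 + $22.80 + $55.87 + $96.90 + $148.56 = $610.12
Net pay = $2280.40 − $610.12 = $1670.28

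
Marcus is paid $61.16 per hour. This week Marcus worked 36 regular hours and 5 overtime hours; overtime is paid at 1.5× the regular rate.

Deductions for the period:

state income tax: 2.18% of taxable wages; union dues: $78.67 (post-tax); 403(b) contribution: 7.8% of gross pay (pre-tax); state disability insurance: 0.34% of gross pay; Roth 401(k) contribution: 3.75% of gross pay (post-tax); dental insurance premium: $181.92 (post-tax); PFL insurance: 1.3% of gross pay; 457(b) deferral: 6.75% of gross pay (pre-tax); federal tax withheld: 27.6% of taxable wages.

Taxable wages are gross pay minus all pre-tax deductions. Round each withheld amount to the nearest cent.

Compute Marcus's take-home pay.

Regular pay: 36 × $61.16 = $2,201.76
Overtime pay: 5 × $61.16 × 1.5 = $458.70
Gross pay = $2,201.76 + $458.70 = $2,660.46
457(b) deferral: $2,660.46 × 0.0675 = $179.58
403(b) contribution: $2,660.46 × 0.078 = $207.52
Pre-tax total = $179.58 + $207.52 = $387.10
Taxable wages = $2,660.46 − $387.10 = $2,273.36
Federal tax withheld: $2,273.36 × 0.276 = $627.45
State income tax: $2,273.36 × 0.0218 = $49.56
State disability insurance: $2,660.46 × 0.0034 = $9.05
PFL insurance: $2,660.46 × 0.013 = $34.59
Dental insurance premium: $181.92
Roth 401(k) contribution: $2,660.46 × 0.0375 = $99.77
Union dues: $78.67
Total deductions = $179.58 + $207.52 + $627.45 + $49.56 + $9.05 + $34.59 + $181.92 + $99.77 + $78.67 = $1,468.11
Net pay = $2,660.46 − $1,468.11 = $1,192.35

$1,192.35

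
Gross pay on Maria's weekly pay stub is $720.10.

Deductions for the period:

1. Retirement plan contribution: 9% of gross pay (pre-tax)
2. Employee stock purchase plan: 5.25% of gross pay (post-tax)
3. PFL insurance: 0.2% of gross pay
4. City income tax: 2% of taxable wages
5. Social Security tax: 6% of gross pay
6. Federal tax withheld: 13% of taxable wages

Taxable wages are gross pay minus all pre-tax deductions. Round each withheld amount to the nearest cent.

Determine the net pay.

$474.53

Retirement plan contribution: $720.10 × 0.09 = $64.81
Taxable wages = $720.10 − $64.81 = $655.29
Federal tax withheld: $655.29 × 0.13 = $85.19
City income tax: $655.29 × 0.02 = $13.11
PFL insurance: $720.10 × 0.002 = $1.44
Social Security tax: $720.10 × 0.06 = $43.21
Employee stock purchase plan: $720.10 × 0.0525 = $37.81
Total deductions = $64.81 + $85.19 + $13.11 + $1.44 + $43.21 + $37.81 = $245.57
Net pay = $720.10 − $245.57 = $474.53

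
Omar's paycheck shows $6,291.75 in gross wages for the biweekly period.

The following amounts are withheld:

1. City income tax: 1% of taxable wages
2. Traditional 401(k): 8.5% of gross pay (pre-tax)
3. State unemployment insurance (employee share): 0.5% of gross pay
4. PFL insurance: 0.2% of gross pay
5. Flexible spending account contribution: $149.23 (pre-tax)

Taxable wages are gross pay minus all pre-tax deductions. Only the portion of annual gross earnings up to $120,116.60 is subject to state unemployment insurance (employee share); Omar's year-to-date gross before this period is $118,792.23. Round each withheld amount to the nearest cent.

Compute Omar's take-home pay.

$5,532.44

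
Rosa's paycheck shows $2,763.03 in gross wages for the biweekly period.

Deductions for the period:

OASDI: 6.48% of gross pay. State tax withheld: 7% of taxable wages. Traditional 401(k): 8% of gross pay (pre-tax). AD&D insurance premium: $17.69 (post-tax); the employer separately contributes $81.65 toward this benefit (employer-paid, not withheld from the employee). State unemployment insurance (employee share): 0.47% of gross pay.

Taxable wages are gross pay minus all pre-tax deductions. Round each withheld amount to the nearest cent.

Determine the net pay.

$2,154.33

Traditional 401(k): $2,763.03 × 0.08 = $221.04
Taxable wages = $2,763.03 − $221.04 = $2,541.99
State tax withheld: $2,541.99 × 0.07 = $177.94
OASDI: $2,763.03 × 0.0648 = $179.04
State unemployment insurance (employee share): $2,763.03 × 0.0047 = $12.99
AD&D insurance premium: $17.69
(Employer's $81.65 toward AD&D insurance premium is not withheld from the employee.)
Total deductions = $221.04 + $177.94 + $179.04 + $12.99 + $17.69 = $608.70
Net pay = $2,763.03 − $608.70 = $2,154.33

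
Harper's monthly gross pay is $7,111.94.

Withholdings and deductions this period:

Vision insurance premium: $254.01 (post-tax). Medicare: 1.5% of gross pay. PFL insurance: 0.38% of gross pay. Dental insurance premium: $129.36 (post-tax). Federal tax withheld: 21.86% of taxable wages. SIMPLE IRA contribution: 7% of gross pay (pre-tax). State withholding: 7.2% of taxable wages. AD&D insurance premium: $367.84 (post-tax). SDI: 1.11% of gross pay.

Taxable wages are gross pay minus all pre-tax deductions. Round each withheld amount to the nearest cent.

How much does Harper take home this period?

$3,728.18

SIMPLE IRA contribution: $7,111.94 × 0.07 = $497.84
Taxable wages = $7,111.94 − $497.84 = $6,614.10
State withholding: $6,614.10 × 0.072 = $476.22
Federal tax withheld: $6,614.10 × 0.2186 = $1,445.84
PFL insurance: $7,111.94 × 0.0038 = $27.03
SDI: $7,111.94 × 0.0111 = $78.94
Medicare: $7,111.94 × 0.015 = $106.68
Dental insurance premium: $129.36
Vision insurance premium: $254.01
AD&D insurance premium: $367.84
Total deductions = $497.84 + $476.22 + $1,445.84 + $27.03 + $78.94 + $106.68 + $129.36 + $254.01 + $367.84 = $3,383.76
Net pay = $7,111.94 − $3,383.76 = $3,728.18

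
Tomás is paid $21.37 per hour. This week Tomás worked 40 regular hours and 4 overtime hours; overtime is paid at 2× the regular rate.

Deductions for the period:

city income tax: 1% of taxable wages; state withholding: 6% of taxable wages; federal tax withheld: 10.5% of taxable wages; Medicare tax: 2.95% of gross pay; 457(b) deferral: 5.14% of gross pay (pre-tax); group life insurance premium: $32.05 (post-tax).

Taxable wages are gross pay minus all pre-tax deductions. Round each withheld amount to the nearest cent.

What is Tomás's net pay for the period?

Regular pay: 40 × $21.37 = $854.80
Overtime pay: 4 × $21.37 × 2 = $170.96
Gross pay = $854.80 + $170.96 = $1,025.76
457(b) deferral: $1,025.76 × 0.0514 = $52.72
Taxable wages = $1,025.76 − $52.72 = $973.04
Federal tax withheld: $973.04 × 0.105 = $102.17
State withholding: $973.04 × 0.06 = $58.38
City income tax: $973.04 × 0.01 = $9.73
Medicare tax: $1,025.76 × 0.0295 = $30.26
Group life insurance premium: $32.05
Total deductions = $52.72 + $102.17 + $58.38 + $9.73 + $30.26 + $32.05 = $285.31
Net pay = $1,025.76 − $285.31 = $740.45

$740.45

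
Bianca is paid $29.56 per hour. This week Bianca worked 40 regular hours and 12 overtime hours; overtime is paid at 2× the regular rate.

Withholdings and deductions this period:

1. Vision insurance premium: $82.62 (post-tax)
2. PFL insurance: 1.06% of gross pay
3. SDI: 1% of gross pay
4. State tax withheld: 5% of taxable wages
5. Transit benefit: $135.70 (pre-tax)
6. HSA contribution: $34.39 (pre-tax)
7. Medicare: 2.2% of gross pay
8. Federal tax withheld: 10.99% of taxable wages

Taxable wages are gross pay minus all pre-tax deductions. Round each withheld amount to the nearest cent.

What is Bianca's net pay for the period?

Regular pay: 40 × $29.56 = $1182.40
Overtime pay: 12 × $29.56 × 2 = $709.44
Gross pay = $1182.40 + $709.44 = $1891.84
Transit benefit: $135.70
HSA contribution: $34.39
Pre-tax total = $135.70 + $34.39 = $170.09
Taxable wages = $1891.84 − $170.09 = $1721.75
State tax withheld: $1721.75 × 0.05 = $86.09
Federal tax withheld: $1721.75 × 0.1099 = $189.22
SDI: $1891.84 × 0.01 = $18.92
Medicare: $1891.84 × 0.022 = $41.62
PFL insurance: $1891.84 × 0.0106 = $20.05
Vision insurance premium: $82.62
Total deductions = $135.70 + $34.39 + $86.09 + $189.22 + $18.92 + $41.62 + $20.05 + $82.62 = $608.61
Net pay = $1891.84 − $608.61 = $1283.23

$1283.23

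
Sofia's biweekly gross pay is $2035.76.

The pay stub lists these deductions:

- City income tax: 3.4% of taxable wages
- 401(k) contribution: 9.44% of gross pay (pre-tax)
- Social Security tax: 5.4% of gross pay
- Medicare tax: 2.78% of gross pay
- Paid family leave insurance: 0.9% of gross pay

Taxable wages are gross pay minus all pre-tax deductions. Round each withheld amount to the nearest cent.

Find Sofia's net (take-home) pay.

401(k) contribution: $2035.76 × 0.0944 = $192.18
Taxable wages = $2035.76 − $192.18 = $1843.58
City income tax: $1843.58 × 0.034 = $62.68
Medicare tax: $2035.76 × 0.0278 = $56.59
Social Security tax: $2035.76 × 0.054 = $109.93
Paid family leave insurance: $2035.76 × 0.009 = $18.32
Total deductions = $192.18 + $62.68 + $56.59 + $109.93 + $18.32 = $439.70
Net pay = $2035.76 − $439.70 = $1596.06

$1596.06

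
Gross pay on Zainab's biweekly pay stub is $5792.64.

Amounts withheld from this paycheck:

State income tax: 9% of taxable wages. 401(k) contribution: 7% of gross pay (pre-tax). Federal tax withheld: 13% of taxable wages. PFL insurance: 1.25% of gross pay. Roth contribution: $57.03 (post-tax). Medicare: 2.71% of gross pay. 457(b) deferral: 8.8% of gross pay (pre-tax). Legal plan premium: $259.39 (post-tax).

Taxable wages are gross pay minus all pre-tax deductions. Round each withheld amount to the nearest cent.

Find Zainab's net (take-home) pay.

$3258.57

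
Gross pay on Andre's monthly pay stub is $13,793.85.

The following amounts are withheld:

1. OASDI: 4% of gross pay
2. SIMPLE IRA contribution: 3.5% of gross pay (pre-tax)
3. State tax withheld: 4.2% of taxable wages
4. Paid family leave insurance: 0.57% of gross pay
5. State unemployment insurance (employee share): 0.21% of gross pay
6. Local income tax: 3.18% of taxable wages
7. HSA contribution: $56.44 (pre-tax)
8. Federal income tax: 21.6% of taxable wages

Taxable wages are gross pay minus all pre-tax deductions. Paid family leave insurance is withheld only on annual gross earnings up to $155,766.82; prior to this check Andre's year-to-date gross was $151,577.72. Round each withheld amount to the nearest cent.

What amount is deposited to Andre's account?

SIMPLE IRA contribution: $13,793.85 × 0.035 = $482.78
HSA contribution: $56.44
Pre-tax total = $482.78 + $56.44 = $539.22
Taxable wages = $13,793.85 − $539.22 = $13,254.63
Local income tax: $13,254.63 × 0.0318 = $421.50
State tax withheld: $13,254.63 × 0.042 = $556.69
Federal income tax: $13,254.63 × 0.216 = $2,863.00
State unemployment insurance (employee share): $13,793.85 × 0.0021 = $28.97
Paid family leave insurance: only $155,766.82 − $151,577.72 = $4,189.10 of this check is subject → $4,189.10 × 0.0057 = $23.88
OASDI: $13,793.85 × 0.04 = $551.75
Total deductions = $482.78 + $56.44 + $421.50 + $556.69 + $2,863.00 + $28.97 + $23.88 + $551.75 = $4,985.01
Net pay = $13,793.85 − $4,985.01 = $8,808.84

$8,808.84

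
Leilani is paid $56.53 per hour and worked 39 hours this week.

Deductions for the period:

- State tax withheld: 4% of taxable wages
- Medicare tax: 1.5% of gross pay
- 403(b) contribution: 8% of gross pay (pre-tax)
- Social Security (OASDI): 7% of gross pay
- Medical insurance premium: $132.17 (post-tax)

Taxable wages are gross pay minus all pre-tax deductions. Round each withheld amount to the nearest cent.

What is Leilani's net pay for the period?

$1627.60

Gross pay: 39 × $56.53 = $2204.67
403(b) contribution: $2204.67 × 0.08 = $176.37
Taxable wages = $2204.67 − $176.37 = $2028.30
State tax withheld: $2028.30 × 0.04 = $81.13
Social Security (OASDI): $2204.67 × 0.07 = $154.33
Medicare tax: $2204.67 × 0.015 = $33.07
Medical insurance premium: $132.17
Total deductions = $176.37 + $81.13 + $154.33 + $33.07 + $132.17 = $577.07
Net pay = $2204.67 − $577.07 = $1627.60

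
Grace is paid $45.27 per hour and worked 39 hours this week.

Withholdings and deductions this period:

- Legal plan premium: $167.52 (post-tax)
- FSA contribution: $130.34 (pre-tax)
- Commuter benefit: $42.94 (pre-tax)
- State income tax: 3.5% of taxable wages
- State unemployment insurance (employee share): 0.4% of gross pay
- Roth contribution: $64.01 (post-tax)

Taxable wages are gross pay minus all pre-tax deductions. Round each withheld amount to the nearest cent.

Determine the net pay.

$1,297.93

Gross pay: 39 × $45.27 = $1,765.53
Commuter benefit: $42.94
FSA contribution: $130.34
Pre-tax total = $42.94 + $130.34 = $173.28
Taxable wages = $1,765.53 − $173.28 = $1,592.25
State income tax: $1,592.25 × 0.035 = $55.73
State unemployment insurance (employee share): $1,765.53 × 0.004 = $7.06
Roth contribution: $64.01
Legal plan premium: $167.52
Total deductions = $42.94 + $130.34 + $55.73 + $7.06 + $64.01 + $167.52 = $467.60
Net pay = $1,765.53 − $467.60 = $1,297.93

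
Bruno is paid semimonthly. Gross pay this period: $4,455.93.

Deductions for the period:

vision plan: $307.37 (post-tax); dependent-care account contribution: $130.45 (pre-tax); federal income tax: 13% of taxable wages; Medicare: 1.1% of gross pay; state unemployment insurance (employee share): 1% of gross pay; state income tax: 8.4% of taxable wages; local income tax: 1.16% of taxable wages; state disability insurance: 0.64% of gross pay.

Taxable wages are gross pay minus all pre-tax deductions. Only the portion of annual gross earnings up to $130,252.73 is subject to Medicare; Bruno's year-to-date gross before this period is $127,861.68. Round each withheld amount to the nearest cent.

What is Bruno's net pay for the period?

$2,942.90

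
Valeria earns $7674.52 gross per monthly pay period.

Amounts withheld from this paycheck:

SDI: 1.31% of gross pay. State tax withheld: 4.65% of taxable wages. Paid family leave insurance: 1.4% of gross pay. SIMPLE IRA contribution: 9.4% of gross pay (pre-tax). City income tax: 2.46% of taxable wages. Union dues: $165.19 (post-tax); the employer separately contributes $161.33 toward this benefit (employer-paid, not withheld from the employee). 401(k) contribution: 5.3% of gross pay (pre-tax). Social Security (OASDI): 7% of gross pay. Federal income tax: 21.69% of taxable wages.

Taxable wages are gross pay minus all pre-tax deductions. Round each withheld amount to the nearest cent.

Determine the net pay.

$3750.62

SIMPLE IRA contribution: $7674.52 × 0.094 = $721.40
401(k) contribution: $7674.52 × 0.053 = $406.75
Pre-tax total = $721.40 + $406.75 = $1128.15
Taxable wages = $7674.52 − $1128.15 = $6546.37
City income tax: $6546.37 × 0.0246 = $161.04
Federal income tax: $6546.37 × 0.2169 = $1419.91
State tax withheld: $6546.37 × 0.0465 = $304.41
Social Security (OASDI): $7674.52 × 0.07 = $537.22
SDI: $7674.52 × 0.0131 = $100.54
Paid family leave insurance: $7674.52 × 0.014 = $107.44
Union dues: $165.19
(Employer's $161.33 toward union dues is not withheld from the employee.)
Total deductions = $721.40 + $406.75 + $161.04 + $1419.91 + $304.41 + $537.22 + $100.54 + $107.44 + $165.19 = $3923.90
Net pay = $7674.52 − $3923.90 = $3750.62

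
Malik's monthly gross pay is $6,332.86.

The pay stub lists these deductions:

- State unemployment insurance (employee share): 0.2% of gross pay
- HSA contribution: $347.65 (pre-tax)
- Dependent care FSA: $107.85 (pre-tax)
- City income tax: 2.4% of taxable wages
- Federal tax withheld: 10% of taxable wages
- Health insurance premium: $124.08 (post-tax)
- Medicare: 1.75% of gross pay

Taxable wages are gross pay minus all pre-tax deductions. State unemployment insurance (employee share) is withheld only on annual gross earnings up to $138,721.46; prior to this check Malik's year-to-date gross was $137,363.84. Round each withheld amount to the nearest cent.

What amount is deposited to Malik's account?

HSA contribution: $347.65
Dependent care FSA: $107.85
Pre-tax total = $347.65 + $107.85 = $455.50
Taxable wages = $6,332.86 − $455.50 = $5,877.36
Federal tax withheld: $5,877.36 × 0.1 = $587.74
City income tax: $5,877.36 × 0.024 = $141.06
Medicare: $6,332.86 × 0.0175 = $110.83
State unemployment insurance (employee share): only $138,721.46 − $137,363.84 = $1,357.62 of this check is subject → $1,357.62 × 0.002 = $2.72
Health insurance premium: $124.08
Total deductions = $347.65 + $107.85 + $587.74 + $141.06 + $110.83 + $2.72 + $124.08 = $1,421.93
Net pay = $6,332.86 − $1,421.93 = $4,910.93

$4,910.93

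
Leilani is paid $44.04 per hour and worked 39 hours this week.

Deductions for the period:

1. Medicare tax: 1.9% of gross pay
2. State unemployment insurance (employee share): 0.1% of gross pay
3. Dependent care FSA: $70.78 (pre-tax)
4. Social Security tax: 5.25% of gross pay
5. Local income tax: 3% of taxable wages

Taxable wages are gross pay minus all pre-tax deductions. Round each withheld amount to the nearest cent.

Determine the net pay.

Gross pay: 39 × $44.04 = $1,717.56
Dependent care FSA: $70.78
Taxable wages = $1,717.56 − $70.78 = $1,646.78
Local income tax: $1,646.78 × 0.03 = $49.40
State unemployment insurance (employee share): $1,717.56 × 0.001 = $1.72
Social Security tax: $1,717.56 × 0.0525 = $90.17
Medicare tax: $1,717.56 × 0.019 = $32.63
Total deductions = $70.78 + $49.40 + $1.72 + $90.17 + $32.63 = $244.70
Net pay = $1,717.56 − $244.70 = $1,472.86

$1,472.86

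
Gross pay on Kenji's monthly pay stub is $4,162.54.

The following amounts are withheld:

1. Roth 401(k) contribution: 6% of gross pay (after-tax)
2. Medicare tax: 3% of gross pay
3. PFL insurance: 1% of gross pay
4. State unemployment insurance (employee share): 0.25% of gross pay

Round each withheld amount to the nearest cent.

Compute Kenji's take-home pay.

$3,735.87

PFL insurance: $4,162.54 × 0.01 = $41.63
Medicare tax: $4,162.54 × 0.03 = $124.88
State unemployment insurance (employee share): $4,162.54 × 0.0025 = $10.41
Roth 401(k) contribution: $4,162.54 × 0.06 = $249.75
Total deductions = $41.63 + $124.88 + $10.41 + $249.75 = $426.67
Net pay = $4,162.54 − $426.67 = $3,735.87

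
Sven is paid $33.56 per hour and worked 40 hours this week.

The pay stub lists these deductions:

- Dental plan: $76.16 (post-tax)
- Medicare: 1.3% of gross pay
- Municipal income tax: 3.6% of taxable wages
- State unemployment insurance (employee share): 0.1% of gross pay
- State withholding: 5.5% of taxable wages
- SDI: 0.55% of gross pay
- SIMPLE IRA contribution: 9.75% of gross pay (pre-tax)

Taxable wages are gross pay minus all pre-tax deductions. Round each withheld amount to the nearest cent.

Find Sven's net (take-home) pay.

Gross pay: 40 × $33.56 = $1,342.40
SIMPLE IRA contribution: $1,342.40 × 0.0975 = $130.88
Taxable wages = $1,342.40 − $130.88 = $1,211.52
State withholding: $1,211.52 × 0.055 = $66.63
Municipal income tax: $1,211.52 × 0.036 = $43.61
State unemployment insurance (employee share): $1,342.40 × 0.001 = $1.34
Medicare: $1,342.40 × 0.013 = $17.45
SDI: $1,342.40 × 0.0055 = $7.38
Dental plan: $76.16
Total deductions = $130.88 + $66.63 + $43.61 + $1.34 + $17.45 + $7.38 + $76.16 = $343.45
Net pay = $1,342.40 − $343.45 = $998.95

$998.95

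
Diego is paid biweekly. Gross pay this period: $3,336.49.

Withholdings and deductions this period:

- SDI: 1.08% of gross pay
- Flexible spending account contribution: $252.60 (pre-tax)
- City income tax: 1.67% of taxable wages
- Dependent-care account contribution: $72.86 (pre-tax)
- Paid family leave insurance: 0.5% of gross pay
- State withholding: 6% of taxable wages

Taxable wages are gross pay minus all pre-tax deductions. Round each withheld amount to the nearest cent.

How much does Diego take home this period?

Dependent-care account contribution: $72.86
Flexible spending account contribution: $252.60
Pre-tax total = $72.86 + $252.60 = $325.46
Taxable wages = $3,336.49 − $325.46 = $3,011.03
State withholding: $3,011.03 × 0.06 = $180.66
City income tax: $3,011.03 × 0.0167 = $50.28
Paid family leave insurance: $3,336.49 × 0.005 = $16.68
SDI: $3,336.49 × 0.0108 = $36.03
Total deductions = $72.86 + $252.60 + $180.66 + $50.28 + $16.68 + $36.03 = $609.11
Net pay = $3,336.49 − $609.11 = $2,727.38

$2,727.38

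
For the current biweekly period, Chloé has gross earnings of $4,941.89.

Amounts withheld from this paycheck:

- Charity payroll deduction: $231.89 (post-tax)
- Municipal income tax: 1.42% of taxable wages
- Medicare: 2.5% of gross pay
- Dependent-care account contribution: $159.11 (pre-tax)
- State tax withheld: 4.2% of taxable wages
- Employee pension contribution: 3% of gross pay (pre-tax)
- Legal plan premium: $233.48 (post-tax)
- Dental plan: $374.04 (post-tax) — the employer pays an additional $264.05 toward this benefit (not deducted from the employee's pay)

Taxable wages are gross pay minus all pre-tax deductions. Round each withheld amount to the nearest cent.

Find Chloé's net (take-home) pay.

$3,411.10

Employee pension contribution: $4,941.89 × 0.03 = $148.26
Dependent-care account contribution: $159.11
Pre-tax total = $148.26 + $159.11 = $307.37
Taxable wages = $4,941.89 − $307.37 = $4,634.52
State tax withheld: $4,634.52 × 0.042 = $194.65
Municipal income tax: $4,634.52 × 0.0142 = $65.81
Medicare: $4,941.89 × 0.025 = $123.55
Dental plan: $374.04
Charity payroll deduction: $231.89
Legal plan premium: $233.48
(Employer's $264.05 toward dental plan is not withheld from the employee.)
Total deductions = $148.26 + $159.11 + $194.65 + $65.81 + $123.55 + $374.04 + $231.89 + $233.48 = $1,530.79
Net pay = $4,941.89 − $1,530.79 = $3,411.10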